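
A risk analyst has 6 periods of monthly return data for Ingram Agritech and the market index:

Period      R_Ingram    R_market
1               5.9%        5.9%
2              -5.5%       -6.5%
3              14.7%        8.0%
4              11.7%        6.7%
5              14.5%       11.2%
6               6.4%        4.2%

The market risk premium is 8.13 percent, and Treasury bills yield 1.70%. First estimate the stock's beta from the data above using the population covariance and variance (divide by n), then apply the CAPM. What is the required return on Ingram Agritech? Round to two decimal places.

11.48%

Mean R_i = (5.9 − 5.5 + 14.7 + 11.7 + 14.5 + 6.4) / 6 = 7.9500%
Mean R_m = (5.9 − 6.5 + 8.0 + 6.7 + 11.2 + 4.2) / 6 = 4.9167%
Σ(R_i − R̄_i)(R_m − R̄_m) = 221.3050  ⇒  Cov = 221.3050 / 6 = 36.8842
Σ(R_m − R̄_m)² = 183.9883  ⇒  Var(R_m) = 183.9883 / 6 = 30.6647
β = Cov / Var(R_m) = 36.8842 / 30.6647 = 1.2028
E(R) = R_f + β × MRP = 1.70% + 1.2028 × 8.13% = 11.48%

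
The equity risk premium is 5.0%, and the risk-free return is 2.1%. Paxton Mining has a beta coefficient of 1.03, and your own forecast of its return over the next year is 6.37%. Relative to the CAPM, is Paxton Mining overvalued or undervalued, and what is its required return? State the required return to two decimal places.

Overvalued; required return 7.25%

Required return = R_f + β·MRP = 2.1% + 1.03 × 5.0% = 7.25%
Forecast 6.37% < required 7.25% → the stock plots below the SML → overvalued.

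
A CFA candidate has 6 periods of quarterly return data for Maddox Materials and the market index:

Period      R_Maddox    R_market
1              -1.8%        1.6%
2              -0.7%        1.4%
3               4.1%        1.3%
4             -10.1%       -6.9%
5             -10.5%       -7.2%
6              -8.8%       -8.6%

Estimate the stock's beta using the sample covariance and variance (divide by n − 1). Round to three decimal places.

Mean R_i = (-1.8 − 0.7 + 4.1 − 10.1 − 10.5 − 8.8) / 6 = -4.6333%
Mean R_m = (1.6 + 1.4 + 1.3 − 6.9 − 7.2 − 8.6) / 6 = -3.0667%
Σ(R_i − R̄_i)(R_m − R̄_m) = 137.1867  ⇒  Cov = 137.1867 / 5 = 27.4373
Σ(R_m − R̄_m)² = 123.1933  ⇒  Var(R_m) = 123.1933 / 5 = 24.6387
β = Cov / Var(R_m) = 27.4373 / 24.6387 = 1.1136

1.114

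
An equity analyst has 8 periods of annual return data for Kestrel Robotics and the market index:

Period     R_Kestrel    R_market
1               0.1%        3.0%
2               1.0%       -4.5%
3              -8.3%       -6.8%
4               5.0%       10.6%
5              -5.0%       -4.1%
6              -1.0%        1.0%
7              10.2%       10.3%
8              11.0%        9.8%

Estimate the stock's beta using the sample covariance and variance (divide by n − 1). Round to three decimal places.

0.848

Mean R_i = (0.1 + 1.0 − 8.3 + 5.0 − 5.0 − 1.0 + 10.2 + 11.0) / 8 = 1.6250%
Mean R_m = (3.0 − 4.5 − 6.8 + 10.6 − 4.1 + 1.0 + 10.3 + 9.8) / 8 = 2.4125%
Σ(R_i − R̄_i)(R_m − R̄_m) = 306.2375  ⇒  Cov = 306.2375 / 7 = 43.7482
Σ(R_m − R̄_m)² = 361.2288  ⇒  Var(R_m) = 361.2288 / 7 = 51.6041
β = Cov / Var(R_m) = 43.7482 / 51.6041 = 0.8478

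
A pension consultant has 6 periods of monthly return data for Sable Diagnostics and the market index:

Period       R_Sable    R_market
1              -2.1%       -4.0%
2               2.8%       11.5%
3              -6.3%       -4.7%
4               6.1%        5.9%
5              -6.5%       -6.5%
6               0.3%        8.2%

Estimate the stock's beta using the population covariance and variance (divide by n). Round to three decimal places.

0.542

Mean R_i = (-2.1 + 2.8 − 6.3 + 6.1 − 6.5 + 0.3) / 6 = -0.9500%
Mean R_m = (-4.0 + 11.5 − 4.7 + 5.9 − 6.5 + 8.2) / 6 = 1.7333%
Σ(R_i − R̄_i)(R_m − R̄_m) = 160.7900  ⇒  Cov = 160.7900 / 6 = 26.7983
Σ(R_m − R̄_m)² = 296.6133  ⇒  Var(R_m) = 296.6133 / 6 = 49.4356
β = Cov / Var(R_m) = 26.7983 / 49.4356 = 0.5421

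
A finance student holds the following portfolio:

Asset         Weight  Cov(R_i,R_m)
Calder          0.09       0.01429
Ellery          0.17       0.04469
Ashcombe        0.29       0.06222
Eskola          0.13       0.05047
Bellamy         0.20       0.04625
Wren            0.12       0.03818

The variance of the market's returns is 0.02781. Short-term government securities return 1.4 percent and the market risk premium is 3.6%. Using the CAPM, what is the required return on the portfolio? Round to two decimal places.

β_Calder = 0.01429 / 0.02781 = 0.5138
β_Ellery = 0.04469 / 0.02781 = 1.6070
β_Ashcombe = 0.06222 / 0.02781 = 2.2373
β_Eskola = 0.05047 / 0.02781 = 1.8148
β_Bellamy = 0.04625 / 0.02781 = 1.6631
β_Wren = 0.03818 / 0.02781 = 1.3729
β_P = Σ w_i β_i = 0.09×0.5138 + 0.17×1.6070 + 0.29×2.2373 + 0.13×1.8148 + 0.20×1.6631 + 0.12×1.3729 = 1.7015
E(R_P) = R_f + β_P × MRP = 1.4% + 1.7015 × 3.6% = 7.53%

7.53%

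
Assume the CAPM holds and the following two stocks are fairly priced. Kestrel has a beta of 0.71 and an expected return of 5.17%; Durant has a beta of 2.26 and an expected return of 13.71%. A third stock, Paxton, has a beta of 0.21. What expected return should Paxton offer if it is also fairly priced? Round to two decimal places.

2.42%

MRP (SML slope) = (13.71% − 5.17%) / (2.26 − 0.71) = 8.54% / 1.55 = 5.5097%
R_f (intercept) = 5.17% − 0.71 × 5.5097% = 1.2581%
E(R_Paxton) = R_f + β × MRP = 1.2581% + 0.21 × 5.5097% = 2.42%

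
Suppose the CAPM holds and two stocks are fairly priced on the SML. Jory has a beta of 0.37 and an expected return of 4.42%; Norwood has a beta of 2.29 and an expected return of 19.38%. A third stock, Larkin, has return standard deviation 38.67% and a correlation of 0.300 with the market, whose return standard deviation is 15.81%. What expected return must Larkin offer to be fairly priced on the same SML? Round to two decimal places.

7.25%

MRP = (19.38% − 4.42%) / (2.29 − 0.37) = 7.7917%
R_f = 4.42% − 0.37 × 7.7917% = 1.5371%
β_Larkin = ρ·σ_i/σ_m = 0.300 × 38.67 / 15.81 = 0.7338
E(R_Larkin) = R_f + β × MRP = 1.5371% + 0.7338 × 7.7917% = 7.25%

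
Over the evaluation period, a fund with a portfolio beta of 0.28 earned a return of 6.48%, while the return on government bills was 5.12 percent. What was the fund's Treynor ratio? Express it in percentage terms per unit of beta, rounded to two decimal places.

4.86%

Treynor = (R_P − R_f) / β_P = (6.48% − 5.12%) / 0.2800 = 1.36% / 0.2800 = 4.86%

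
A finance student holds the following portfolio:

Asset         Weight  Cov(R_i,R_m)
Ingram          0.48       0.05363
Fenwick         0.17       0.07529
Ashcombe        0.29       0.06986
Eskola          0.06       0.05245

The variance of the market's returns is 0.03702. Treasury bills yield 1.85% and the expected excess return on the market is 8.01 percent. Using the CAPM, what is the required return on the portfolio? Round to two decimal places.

15.25%

β_Ingram = 0.05363 / 0.03702 = 1.4487
β_Fenwick = 0.07529 / 0.03702 = 2.0338
β_Ashcombe = 0.06986 / 0.03702 = 1.8871
β_Eskola = 0.05245 / 0.03702 = 1.4168
β_P = Σ w_i β_i = 0.48×1.4487 + 0.17×2.0338 + 0.29×1.8871 + 0.06×1.4168 = 1.6734
E(R_P) = R_f + β_P × MRP = 1.85% + 1.6734 × 8.01% = 15.25%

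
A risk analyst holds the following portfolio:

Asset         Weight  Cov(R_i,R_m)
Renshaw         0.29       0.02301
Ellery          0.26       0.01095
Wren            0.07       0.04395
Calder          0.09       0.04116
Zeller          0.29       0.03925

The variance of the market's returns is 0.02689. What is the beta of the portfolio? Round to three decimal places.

β_Renshaw = 0.02301 / 0.02689 = 0.8557
β_Ellery = 0.01095 / 0.02689 = 0.4072
β_Wren = 0.04395 / 0.02689 = 1.6344
β_Calder = 0.04116 / 0.02689 = 1.5307
β_Zeller = 0.03925 / 0.02689 = 1.4597
β_P = Σ w_i β_i = 0.29×0.8557 + 0.26×0.4072 + 0.07×1.6344 + 0.09×1.5307 + 0.29×1.4597 = 1.0295

1.030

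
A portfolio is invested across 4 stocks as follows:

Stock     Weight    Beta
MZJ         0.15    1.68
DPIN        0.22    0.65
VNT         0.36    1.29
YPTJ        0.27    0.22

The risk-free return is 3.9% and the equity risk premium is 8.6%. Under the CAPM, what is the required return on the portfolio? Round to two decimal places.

11.80%

β_P = Σ w_i β_i = 0.15×1.68 + 0.22×0.65 + 0.36×1.29 + 0.27×0.22 = 0.9188
E(R_P) = R_f + β_P × MRP = 3.9% + 0.9188 × 8.6% = 11.80%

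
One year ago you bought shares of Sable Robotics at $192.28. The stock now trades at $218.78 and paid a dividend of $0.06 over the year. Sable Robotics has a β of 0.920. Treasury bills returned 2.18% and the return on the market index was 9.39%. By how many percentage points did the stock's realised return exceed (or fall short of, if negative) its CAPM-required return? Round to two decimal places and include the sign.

Realised HPR = (P1 + D1 − P0) / P0 = (218.78 + 0.06 − 192.28) / 192.28 = 26.56 / 192.28 = 13.8132%
MRP = 9.39% − 2.18% = 7.21%
CAPM required = R_f + β·MRP = 2.18% + 0.920 × 7.21% = 8.81320%
α = realised − required = 13.8132% − 8.81320% = +5.00%

+5.00%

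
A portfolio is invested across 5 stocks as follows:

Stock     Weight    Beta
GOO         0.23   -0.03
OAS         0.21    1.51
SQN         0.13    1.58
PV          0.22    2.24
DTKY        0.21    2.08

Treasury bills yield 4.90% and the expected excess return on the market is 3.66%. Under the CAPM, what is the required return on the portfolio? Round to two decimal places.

β_P = Σ w_i β_i = 0.23×-0.03 + 0.21×1.51 + 0.13×1.58 + 0.22×2.24 + 0.21×2.08 = 1.4452
E(R_P) = R_f + β_P × MRP = 4.90% + 1.4452 × 3.66% = 10.19%

10.19%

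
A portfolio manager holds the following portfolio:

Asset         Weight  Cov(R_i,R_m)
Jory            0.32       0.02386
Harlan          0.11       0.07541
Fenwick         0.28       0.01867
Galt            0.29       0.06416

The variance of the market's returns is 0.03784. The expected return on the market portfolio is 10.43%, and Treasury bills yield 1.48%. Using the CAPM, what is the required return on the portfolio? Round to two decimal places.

10.89%

β_Jory = 0.02386 / 0.03784 = 0.6305
β_Harlan = 0.07541 / 0.03784 = 1.9929
β_Fenwick = 0.01867 / 0.03784 = 0.4934
β_Galt = 0.06416 / 0.03784 = 1.6956
β_P = Σ w_i β_i = 0.32×0.6305 + 0.11×1.9929 + 0.28×0.4934 + 0.29×1.6956 = 1.0509
MRP = 10.43% − 1.48% = 8.95%
E(R_P) = R_f + β_P × MRP = 1.48% + 1.0509 × 8.95% = 10.89%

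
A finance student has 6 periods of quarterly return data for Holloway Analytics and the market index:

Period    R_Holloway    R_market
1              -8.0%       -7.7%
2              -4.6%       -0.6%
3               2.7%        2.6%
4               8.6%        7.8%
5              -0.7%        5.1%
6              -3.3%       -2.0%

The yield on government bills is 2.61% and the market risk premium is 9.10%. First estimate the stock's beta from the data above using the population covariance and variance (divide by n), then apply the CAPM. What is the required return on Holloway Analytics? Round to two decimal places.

11.31%

Mean R_i = (-8.0 − 4.6 + 2.7 + 8.6 − 0.7 − 3.3) / 6 = -0.8833%
Mean R_m = (-7.7 − 0.6 + 2.6 + 7.8 + 5.1 − 2.0) / 6 = 0.8667%
Σ(R_i − R̄_i)(R_m − R̄_m) = 146.0833  ⇒  Cov = 146.0833 / 6 = 24.3472
Σ(R_m − R̄_m)² = 152.7533  ⇒  Var(R_m) = 152.7533 / 6 = 25.4589
β = Cov / Var(R_m) = 24.3472 / 25.4589 = 0.9563
E(R) = R_f + β × MRP = 2.61% + 0.9563 × 9.10% = 11.31%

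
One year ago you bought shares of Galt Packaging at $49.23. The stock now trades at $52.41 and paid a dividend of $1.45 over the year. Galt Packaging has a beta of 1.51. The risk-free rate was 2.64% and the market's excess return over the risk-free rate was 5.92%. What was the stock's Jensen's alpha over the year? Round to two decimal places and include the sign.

Realised HPR = (P1 + D1 − P0) / P0 = (52.41 + 1.45 − 49.23) / 49.23 = 4.63 / 49.23 = 9.4048%
CAPM required = R_f + β·MRP = 2.64% + 1.51 × 5.92% = 11.5792%
α = realised − required = 9.4048% − 11.5792% = -2.17%

-2.17%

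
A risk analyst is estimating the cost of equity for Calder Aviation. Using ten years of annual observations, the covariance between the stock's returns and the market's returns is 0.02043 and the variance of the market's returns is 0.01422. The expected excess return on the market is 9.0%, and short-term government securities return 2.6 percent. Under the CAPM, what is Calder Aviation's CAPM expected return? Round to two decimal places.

15.53%

β = Cov(R_i, R_m) / Var(R_m) = 0.02043 / 0.01422 = 1.4367
E(R) = R_f + β × MRP = 2.6% + 1.4367 × 9.0% = 15.53%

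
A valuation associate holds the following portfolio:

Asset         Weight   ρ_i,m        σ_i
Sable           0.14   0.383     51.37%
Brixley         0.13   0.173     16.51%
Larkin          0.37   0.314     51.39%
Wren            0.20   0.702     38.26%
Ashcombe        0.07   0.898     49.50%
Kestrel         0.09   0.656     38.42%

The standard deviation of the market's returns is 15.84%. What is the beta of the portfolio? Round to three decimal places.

1.253

β_Sable = 0.383 × 51.37% / 15.84% = 1.2421
β_Brixley = 0.173 × 16.51% / 15.84% = 0.1803
β_Larkin = 0.314 × 51.39% / 15.84% = 1.0187
β_Wren = 0.702 × 38.26% / 15.84% = 1.6956
β_Ashcombe = 0.898 × 49.50% / 15.84% = 2.8063
β_Kestrel = 0.656 × 38.42% / 15.84% = 1.5911
β_P = Σ w_i β_i = 0.14×1.2421 + 0.13×0.1803 + 0.37×1.0187 + 0.20×1.6956 + 0.07×2.8063 + 0.09×1.5911 = 1.2530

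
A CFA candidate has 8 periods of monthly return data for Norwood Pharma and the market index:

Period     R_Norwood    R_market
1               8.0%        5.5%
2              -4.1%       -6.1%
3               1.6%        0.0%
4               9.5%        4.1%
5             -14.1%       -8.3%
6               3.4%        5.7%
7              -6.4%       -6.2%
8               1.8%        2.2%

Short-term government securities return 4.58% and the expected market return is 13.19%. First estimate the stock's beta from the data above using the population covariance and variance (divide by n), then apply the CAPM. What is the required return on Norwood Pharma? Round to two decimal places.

Mean R_i = (8.0 − 4.1 + 1.6 + 9.5 − 14.1 + 3.4 − 6.4 + 1.8) / 8 = -0.0375%
Mean R_m = (5.5 − 6.1 + 0.0 + 4.1 − 8.3 + 5.7 − 6.2 + 2.2) / 8 = -0.3875%
Σ(R_i − R̄_i)(R_m − R̄_m) = 287.8938  ⇒  Cov = 287.8938 / 8 = 35.9867
Σ(R_m − R̄_m)² = 227.7288  ⇒  Var(R_m) = 227.7288 / 8 = 28.4661
β = Cov / Var(R_m) = 35.9867 / 28.4661 = 1.2642
MRP = 13.19% − 4.58% = 8.61%
E(R) = R_f + β × MRP = 4.58% + 1.2642 × 8.61% = 15.46%

15.46%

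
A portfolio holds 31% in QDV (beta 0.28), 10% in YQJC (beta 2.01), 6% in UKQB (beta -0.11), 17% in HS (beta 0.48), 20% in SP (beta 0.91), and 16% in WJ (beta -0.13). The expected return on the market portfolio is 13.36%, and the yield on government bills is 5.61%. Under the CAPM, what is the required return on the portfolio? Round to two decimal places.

9.67%

β_P = Σ w_i β_i = 0.31×0.28 + 0.10×2.01 + 0.06×-0.11 + 0.17×0.48 + 0.20×0.91 + 0.16×-0.13 = 0.5240
MRP = 13.36% − 5.61% = 7.75%
E(R_P) = R_f + β_P × MRP = 5.61% + 0.5240 × 7.75% = 9.67%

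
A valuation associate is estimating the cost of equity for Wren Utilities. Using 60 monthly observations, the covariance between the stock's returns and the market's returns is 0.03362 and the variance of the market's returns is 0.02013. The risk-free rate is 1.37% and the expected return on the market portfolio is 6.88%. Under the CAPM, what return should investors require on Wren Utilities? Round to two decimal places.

10.57%

β = Cov(R_i, R_m) / Var(R_m) = 0.03362 / 0.02013 = 1.6701
MRP = 6.88% − 1.37% = 5.51%
E(R) = R_f + β × MRP = 1.37% + 1.6701 × 5.51% = 10.57%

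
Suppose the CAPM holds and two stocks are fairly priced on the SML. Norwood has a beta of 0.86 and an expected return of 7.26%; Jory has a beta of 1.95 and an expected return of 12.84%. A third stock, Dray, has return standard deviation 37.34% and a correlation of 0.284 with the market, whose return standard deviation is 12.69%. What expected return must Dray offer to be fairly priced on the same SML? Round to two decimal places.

7.14%

MRP = (12.84% − 7.26%) / (1.95 − 0.86) = 5.1193%
R_f = 7.26% − 0.86 × 5.1193% = 2.8574%
β_Dray = ρ·σ_i/σ_m = 0.284 × 37.34 / 12.69 = 0.8357
E(R_Dray) = R_f + β × MRP = 2.8574% + 0.8357 × 5.1193% = 7.14%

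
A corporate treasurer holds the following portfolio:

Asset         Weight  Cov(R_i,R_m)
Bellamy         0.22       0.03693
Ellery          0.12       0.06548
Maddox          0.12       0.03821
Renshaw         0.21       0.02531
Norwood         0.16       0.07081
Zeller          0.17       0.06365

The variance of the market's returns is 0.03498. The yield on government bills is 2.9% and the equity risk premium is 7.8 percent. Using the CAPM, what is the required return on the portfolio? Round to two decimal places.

β_Bellamy = 0.03693 / 0.03498 = 1.0557
β_Ellery = 0.06548 / 0.03498 = 1.8719
β_Maddox = 0.03821 / 0.03498 = 1.0923
β_Renshaw = 0.02531 / 0.03498 = 0.7236
β_Norwood = 0.07081 / 0.03498 = 2.0243
β_Zeller = 0.06365 / 0.03498 = 1.8196
β_P = Σ w_i β_i = 0.22×1.0557 + 0.12×1.8719 + 0.12×1.0923 + 0.21×0.7236 + 0.16×2.0243 + 0.17×1.8196 = 1.3731
E(R_P) = R_f + β_P × MRP = 2.9% + 1.3731 × 7.8% = 13.61%

13.61%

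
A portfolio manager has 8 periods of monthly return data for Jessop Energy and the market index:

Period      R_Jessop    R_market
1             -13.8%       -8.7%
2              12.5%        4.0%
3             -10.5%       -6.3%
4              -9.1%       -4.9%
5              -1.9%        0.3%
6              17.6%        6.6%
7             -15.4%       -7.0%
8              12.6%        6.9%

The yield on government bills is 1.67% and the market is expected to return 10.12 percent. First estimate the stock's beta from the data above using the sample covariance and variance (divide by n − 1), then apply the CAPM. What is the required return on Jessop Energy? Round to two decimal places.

18.91%

Mean R_i = (-13.8 + 12.5 − 10.5 − 9.1 − 1.9 + 17.6 − 15.4 + 12.6) / 8 = -1.0000%
Mean R_m = (-8.7 + 4.0 − 6.3 − 4.9 + 0.3 + 6.6 − 7.0 + 6.9) / 8 = -1.1375%
Σ(R_i − R̄_i)(R_m − R̄_m) = 582.0300  ⇒  Cov = 582.0300 / 7 = 83.1471
Σ(R_m − R̄_m)² = 285.2988  ⇒  Var(R_m) = 285.2988 / 7 = 40.7570
β = Cov / Var(R_m) = 83.1471 / 40.7570 = 2.0401
MRP = 10.12% − 1.67% = 8.45%
E(R) = R_f + β × MRP = 1.67% + 2.0401 × 8.45% = 18.91%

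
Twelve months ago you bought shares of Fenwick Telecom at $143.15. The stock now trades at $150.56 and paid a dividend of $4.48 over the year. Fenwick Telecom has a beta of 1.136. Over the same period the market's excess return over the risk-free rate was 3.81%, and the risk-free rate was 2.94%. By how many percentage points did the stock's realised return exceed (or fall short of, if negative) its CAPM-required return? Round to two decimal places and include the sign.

Realised HPR = (P1 + D1 − P0) / P0 = (150.56 + 4.48 − 143.15) / 143.15 = 11.89 / 143.15 = 8.3060%
CAPM required = R_f + β·MRP = 2.94% + 1.136 × 3.81% = 7.26816%
α = realised − required = 8.3060% − 7.26816% = +1.04%

+1.04%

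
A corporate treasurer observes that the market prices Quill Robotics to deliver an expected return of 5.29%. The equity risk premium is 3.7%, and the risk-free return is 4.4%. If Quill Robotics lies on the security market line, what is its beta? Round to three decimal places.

β = (E(R) − R_f) / MRP = (5.29% − 4.4%) / 3.7% = 0.89% / 3.7% = 0.241

0.241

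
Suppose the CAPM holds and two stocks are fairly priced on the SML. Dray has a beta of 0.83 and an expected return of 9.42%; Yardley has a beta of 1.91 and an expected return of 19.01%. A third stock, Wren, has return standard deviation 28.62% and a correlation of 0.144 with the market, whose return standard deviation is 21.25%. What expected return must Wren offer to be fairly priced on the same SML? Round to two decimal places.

MRP = (19.01% − 9.42%) / (1.91 − 0.83) = 8.8796%
R_f = 9.42% − 0.83 × 8.8796% = 2.0499%
β_Wren = ρ·σ_i/σ_m = 0.144 × 28.62 / 21.25 = 0.1939
E(R_Wren) = R_f + β × MRP = 2.0499% + 0.1939 × 8.8796% = 3.77%

3.77%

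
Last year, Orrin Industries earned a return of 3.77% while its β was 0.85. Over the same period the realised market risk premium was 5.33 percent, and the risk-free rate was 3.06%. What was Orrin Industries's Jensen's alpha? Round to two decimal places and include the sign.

-3.82%

CAPM benchmark = R_f + β(R_m − R_f) = 3.06% + 0.85 × 5.33% = 7.5905%
α = actual − benchmark = 3.77% − 7.5905% = -3.82%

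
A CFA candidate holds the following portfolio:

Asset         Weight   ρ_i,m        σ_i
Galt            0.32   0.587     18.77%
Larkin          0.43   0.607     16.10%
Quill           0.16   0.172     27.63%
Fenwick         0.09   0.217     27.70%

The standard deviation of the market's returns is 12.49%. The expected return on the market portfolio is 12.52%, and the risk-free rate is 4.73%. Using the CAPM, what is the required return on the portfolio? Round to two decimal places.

β_Galt = 0.587 × 18.77% / 12.49% = 0.8821
β_Larkin = 0.607 × 16.10% / 12.49% = 0.7824
β_Quill = 0.172 × 27.63% / 12.49% = 0.3805
β_Fenwick = 0.217 × 27.70% / 12.49% = 0.4813
β_P = Σ w_i β_i = 0.32×0.8821 + 0.43×0.7824 + 0.16×0.3805 + 0.09×0.4813 = 0.7229
MRP = 12.52% − 4.73% = 7.79%
E(R_P) = R_f + β_P × MRP = 4.73% + 0.7229 × 7.79% = 10.36%

10.36%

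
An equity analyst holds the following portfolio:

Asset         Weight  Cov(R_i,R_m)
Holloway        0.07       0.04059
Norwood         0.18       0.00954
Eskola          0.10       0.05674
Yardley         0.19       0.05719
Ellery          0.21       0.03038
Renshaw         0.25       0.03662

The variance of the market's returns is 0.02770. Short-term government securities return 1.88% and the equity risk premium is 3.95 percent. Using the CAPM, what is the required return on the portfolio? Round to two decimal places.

7.10%

β_Holloway = 0.04059 / 0.02770 = 1.4653
β_Norwood = 0.00954 / 0.02770 = 0.3444
β_Eskola = 0.05674 / 0.02770 = 2.0484
β_Yardley = 0.05719 / 0.02770 = 2.0646
β_Ellery = 0.03038 / 0.02770 = 1.0968
β_Renshaw = 0.03662 / 0.02770 = 1.3220
β_P = Σ w_i β_i = 0.07×1.4653 + 0.18×0.3444 + 0.10×2.0484 + 0.19×2.0646 + 0.21×1.0968 + 0.25×1.3220 = 1.3225
E(R_P) = R_f + β_P × MRP = 1.88% + 1.3225 × 3.95% = 7.10%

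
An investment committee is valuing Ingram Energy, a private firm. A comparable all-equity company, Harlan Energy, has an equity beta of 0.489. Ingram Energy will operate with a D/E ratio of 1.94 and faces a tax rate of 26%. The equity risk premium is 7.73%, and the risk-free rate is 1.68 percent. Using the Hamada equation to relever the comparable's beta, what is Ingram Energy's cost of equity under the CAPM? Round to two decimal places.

10.89%

β_L = β_U × [1 + (1 − t)(D/E)] = 0.489 × [1 + (1 − 0.26) × 1.94]
    = 0.489 × [1 + 0.74 × 1.94] = 0.489 × 2.4356 = 1.1910
E(R) = R_f + β_L × MRP = 1.68% + 1.1910 × 7.73% = 10.89%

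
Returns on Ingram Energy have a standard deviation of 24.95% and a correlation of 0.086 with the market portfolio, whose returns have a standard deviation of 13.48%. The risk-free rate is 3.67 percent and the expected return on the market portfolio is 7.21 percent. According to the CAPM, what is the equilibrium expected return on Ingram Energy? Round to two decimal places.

β = ρ × σ_i / σ_m = 0.086 × 24.95% / 13.48% = 0.1592
MRP = 7.21% − 3.67% = 3.54%
E(R) = 3.67% + 0.1592 × 3.54% = 4.23%

4.23%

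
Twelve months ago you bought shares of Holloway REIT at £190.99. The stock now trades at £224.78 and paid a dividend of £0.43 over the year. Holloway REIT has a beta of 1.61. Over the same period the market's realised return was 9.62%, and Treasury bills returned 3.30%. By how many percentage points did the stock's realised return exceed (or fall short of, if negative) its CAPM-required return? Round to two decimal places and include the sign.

Realised HPR = (P1 + D1 − P0) / P0 = (224.78 + 0.43 − 190.99) / 190.99 = 34.22 / 190.99 = 17.9172%
MRP = 9.62% − 3.30% = 6.32%
CAPM required = R_f + β·MRP = 3.30% + 1.61 × 6.32% = 13.4752%
α = realised − required = 17.9172% − 13.4752% = +4.44%

+4.44%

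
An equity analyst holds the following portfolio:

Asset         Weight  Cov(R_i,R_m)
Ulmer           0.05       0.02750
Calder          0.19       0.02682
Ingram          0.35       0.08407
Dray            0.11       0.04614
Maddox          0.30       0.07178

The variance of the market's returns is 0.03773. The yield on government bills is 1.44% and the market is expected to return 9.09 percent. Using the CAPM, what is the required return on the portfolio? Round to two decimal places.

β_Ulmer = 0.02750 / 0.03773 = 0.7289
β_Calder = 0.02682 / 0.03773 = 0.7108
β_Ingram = 0.08407 / 0.03773 = 2.2282
β_Dray = 0.04614 / 0.03773 = 1.2229
β_Maddox = 0.07178 / 0.03773 = 1.9025
β_P = Σ w_i β_i = 0.05×0.7289 + 0.19×0.7108 + 0.35×2.2282 + 0.11×1.2229 + 0.30×1.9025 = 1.6566
MRP = 9.09% − 1.44% = 7.65%
E(R_P) = R_f + β_P × MRP = 1.44% + 1.6566 × 7.65% = 14.11%

14.11%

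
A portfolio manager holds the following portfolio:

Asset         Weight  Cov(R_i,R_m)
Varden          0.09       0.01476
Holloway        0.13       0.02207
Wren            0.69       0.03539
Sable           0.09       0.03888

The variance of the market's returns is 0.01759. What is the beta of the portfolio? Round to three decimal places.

β_Varden = 0.01476 / 0.01759 = 0.8391
β_Holloway = 0.02207 / 0.01759 = 1.2547
β_Wren = 0.03539 / 0.01759 = 2.0119
β_Sable = 0.03888 / 0.01759 = 2.2103
β_P = Σ w_i β_i = 0.09×0.8391 + 0.13×1.2547 + 0.69×2.0119 + 0.09×2.2103 = 1.8258

1.826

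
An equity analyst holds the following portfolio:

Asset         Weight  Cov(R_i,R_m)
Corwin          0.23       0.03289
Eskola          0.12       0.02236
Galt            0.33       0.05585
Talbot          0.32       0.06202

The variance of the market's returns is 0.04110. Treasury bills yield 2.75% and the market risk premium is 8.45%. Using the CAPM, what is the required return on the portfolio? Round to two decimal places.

12.73%

β_Corwin = 0.03289 / 0.04110 = 0.8002
β_Eskola = 0.02236 / 0.04110 = 0.5440
β_Galt = 0.05585 / 0.04110 = 1.3589
β_Talbot = 0.06202 / 0.04110 = 1.5090
β_P = Σ w_i β_i = 0.23×0.8002 + 0.12×0.5440 + 0.33×1.3589 + 0.32×1.5090 = 1.1806
E(R_P) = R_f + β_P × MRP = 2.75% + 1.1806 × 8.45% = 12.73%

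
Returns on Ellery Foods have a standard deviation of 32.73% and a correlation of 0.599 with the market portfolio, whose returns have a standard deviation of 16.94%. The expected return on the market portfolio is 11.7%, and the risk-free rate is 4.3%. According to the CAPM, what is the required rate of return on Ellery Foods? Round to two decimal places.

12.86%

β = ρ × σ_i / σ_m = 0.599 × 32.73% / 16.94% = 1.1573
MRP = 11.7% − 4.3% = 7.40%
E(R) = 4.3% + 1.1573 × 7.4% = 12.86%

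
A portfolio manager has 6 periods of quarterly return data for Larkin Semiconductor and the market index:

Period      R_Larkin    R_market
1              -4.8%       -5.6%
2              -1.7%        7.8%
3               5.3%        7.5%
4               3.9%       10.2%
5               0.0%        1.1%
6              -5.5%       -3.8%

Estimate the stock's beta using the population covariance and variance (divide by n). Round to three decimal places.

0.558

Mean R_i = (-4.8 − 1.7 + 5.3 + 3.9 + 0.0 − 5.5) / 6 = -0.4667%
Mean R_m = (-5.6 + 7.8 + 7.5 + 10.2 + 1.1 − 3.8) / 6 = 2.8667%
Σ(R_i − R̄_i)(R_m − R̄_m) = 122.0767  ⇒  Cov = 122.0767 / 6 = 20.3461
Σ(R_m − R̄_m)² = 218.8333  ⇒  Var(R_m) = 218.8333 / 6 = 36.4722
β = Cov / Var(R_m) = 20.3461 / 36.4722 = 0.5579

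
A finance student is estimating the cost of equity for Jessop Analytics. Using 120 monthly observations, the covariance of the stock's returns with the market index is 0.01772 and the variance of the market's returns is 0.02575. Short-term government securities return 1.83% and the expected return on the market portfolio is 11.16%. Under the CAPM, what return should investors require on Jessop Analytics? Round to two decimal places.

8.25%

β = Cov(R_i, R_m) / Var(R_m) = 0.01772 / 0.02575 = 0.6882
MRP = 11.16% − 1.83% = 9.33%
E(R) = R_f + β × MRP = 1.83% + 0.6882 × 9.33% = 8.25%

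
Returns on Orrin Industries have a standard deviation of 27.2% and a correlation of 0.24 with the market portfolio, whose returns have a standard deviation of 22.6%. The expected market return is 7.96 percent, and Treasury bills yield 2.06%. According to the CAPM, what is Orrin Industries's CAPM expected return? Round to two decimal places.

3.76%

β = ρ × σ_i / σ_m = 0.24 × 27.2% / 22.6% = 0.2888
MRP = 7.96% − 2.06% = 5.90%
E(R) = 2.06% + 0.2888 × 5.90% = 3.76%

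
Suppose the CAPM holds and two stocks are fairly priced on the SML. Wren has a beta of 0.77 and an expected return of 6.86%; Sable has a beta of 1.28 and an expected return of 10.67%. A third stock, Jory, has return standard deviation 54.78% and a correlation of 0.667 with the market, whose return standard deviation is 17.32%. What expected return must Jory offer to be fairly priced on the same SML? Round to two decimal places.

16.87%

MRP = (10.67% − 6.86%) / (1.28 − 0.77) = 7.4706%
R_f = 6.86% − 0.77 × 7.4706% = 1.1076%
β_Jory = ρ·σ_i/σ_m = 0.667 × 54.78 / 17.32 = 2.1096
E(R_Jory) = R_f + β × MRP = 1.1076% + 2.1096 × 7.4706% = 16.87%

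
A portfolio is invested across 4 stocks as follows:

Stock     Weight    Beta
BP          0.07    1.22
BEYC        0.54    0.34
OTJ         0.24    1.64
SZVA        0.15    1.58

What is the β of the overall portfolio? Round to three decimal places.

0.900

β_P = Σ w_i β_i = 0.07×1.22 + 0.54×0.34 + 0.24×1.64 + 0.15×1.58 = 0.8996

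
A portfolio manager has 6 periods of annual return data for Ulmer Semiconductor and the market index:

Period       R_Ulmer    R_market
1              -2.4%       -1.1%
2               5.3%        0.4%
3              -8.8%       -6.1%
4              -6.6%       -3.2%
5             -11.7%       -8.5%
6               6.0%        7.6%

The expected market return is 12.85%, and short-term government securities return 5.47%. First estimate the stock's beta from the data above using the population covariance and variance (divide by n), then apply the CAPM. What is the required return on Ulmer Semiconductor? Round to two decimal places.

14.36%

Mean R_i = (-2.4 + 5.3 − 8.8 − 6.6 − 11.7 + 6.0) / 6 = -3.0333%
Mean R_m = (-1.1 + 0.4 − 6.1 − 3.2 − 8.5 + 7.6) / 6 = -1.8167%
Σ(R_i − R̄_i)(R_m − R̄_m) = 191.5467  ⇒  Cov = 191.5467 / 6 = 31.9245
Σ(R_m − R̄_m)² = 159.0283  ⇒  Var(R_m) = 159.0283 / 6 = 26.5047
β = Cov / Var(R_m) = 31.9245 / 26.5047 = 1.2045
MRP = 12.85% − 5.47% = 7.38%
E(R) = R_f + β × MRP = 5.47% + 1.2045 × 7.38% = 14.36%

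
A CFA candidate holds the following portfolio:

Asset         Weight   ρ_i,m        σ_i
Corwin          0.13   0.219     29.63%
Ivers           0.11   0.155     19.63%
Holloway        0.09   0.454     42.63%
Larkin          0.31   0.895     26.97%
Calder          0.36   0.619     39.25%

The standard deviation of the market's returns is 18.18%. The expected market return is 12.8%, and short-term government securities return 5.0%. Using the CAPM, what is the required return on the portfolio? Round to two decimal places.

13.22%

β_Corwin = 0.219 × 29.63% / 18.18% = 0.3569
β_Ivers = 0.155 × 19.63% / 18.18% = 0.1674
β_Holloway = 0.454 × 42.63% / 18.18% = 1.0646
β_Larkin = 0.895 × 26.97% / 18.18% = 1.3277
β_Calder = 0.619 × 39.25% / 18.18% = 1.3364
β_P = Σ w_i β_i = 0.13×0.3569 + 0.11×0.1674 + 0.09×1.0646 + 0.31×1.3277 + 0.36×1.3364 = 1.0533
MRP = 12.8% − 5.0% = 7.80%
E(R_P) = R_f + β_P × MRP = 5.0% + 1.0533 × 7.8% = 13.22%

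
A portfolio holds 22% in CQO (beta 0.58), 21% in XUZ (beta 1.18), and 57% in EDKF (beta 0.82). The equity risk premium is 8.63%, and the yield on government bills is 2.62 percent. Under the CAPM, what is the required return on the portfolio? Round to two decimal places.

β_P = Σ w_i β_i = 0.22×0.58 + 0.21×1.18 + 0.57×0.82 = 0.8428
E(R_P) = R_f + β_P × MRP = 2.62% + 0.8428 × 8.63% = 9.89%

9.89%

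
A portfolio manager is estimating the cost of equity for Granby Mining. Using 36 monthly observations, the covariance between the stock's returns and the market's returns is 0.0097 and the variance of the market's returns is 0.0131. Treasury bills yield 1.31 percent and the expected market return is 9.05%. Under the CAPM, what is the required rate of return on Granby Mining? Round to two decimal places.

β = Cov(R_i, R_m) / Var(R_m) = 0.0097 / 0.0131 = 0.7405
MRP = 9.05% − 1.31% = 7.74%
E(R) = R_f + β × MRP = 1.31% + 0.7405 × 7.74% = 7.04%

7.04%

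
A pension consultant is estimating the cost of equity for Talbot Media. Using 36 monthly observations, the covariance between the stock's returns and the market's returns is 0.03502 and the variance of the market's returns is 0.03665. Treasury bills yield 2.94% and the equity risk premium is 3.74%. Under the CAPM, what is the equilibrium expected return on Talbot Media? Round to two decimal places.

6.51%

β = Cov(R_i, R_m) / Var(R_m) = 0.03502 / 0.03665 = 0.9555
E(R) = R_f + β × MRP = 2.94% + 0.9555 × 3.74% = 6.51%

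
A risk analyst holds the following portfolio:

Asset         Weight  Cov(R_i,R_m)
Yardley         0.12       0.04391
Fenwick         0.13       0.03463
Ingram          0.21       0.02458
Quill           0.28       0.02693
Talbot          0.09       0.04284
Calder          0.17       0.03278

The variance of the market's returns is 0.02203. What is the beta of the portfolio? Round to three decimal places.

β_Yardley = 0.04391 / 0.02203 = 1.9932
β_Fenwick = 0.03463 / 0.02203 = 1.5719
β_Ingram = 0.02458 / 0.02203 = 1.1158
β_Quill = 0.02693 / 0.02203 = 1.2224
β_Talbot = 0.04284 / 0.02203 = 1.9446
β_Calder = 0.03278 / 0.02203 = 1.4880
β_P = Σ w_i β_i = 0.12×1.9932 + 0.13×1.5719 + 0.21×1.1158 + 0.28×1.2224 + 0.09×1.9446 + 0.17×1.4880 = 1.4481

1.448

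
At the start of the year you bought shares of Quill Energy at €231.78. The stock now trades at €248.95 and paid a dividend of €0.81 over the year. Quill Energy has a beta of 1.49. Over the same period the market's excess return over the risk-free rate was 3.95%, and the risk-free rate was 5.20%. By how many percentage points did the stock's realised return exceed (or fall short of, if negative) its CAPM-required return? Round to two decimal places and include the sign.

-3.33%

Realised HPR = (P1 + D1 − P0) / P0 = (248.95 + 0.81 − 231.78) / 231.78 = 17.98 / 231.78 = 7.7574%
CAPM required = R_f + β·MRP = 5.20% + 1.49 × 3.95% = 11.0855%
α = realised − required = 7.7574% − 11.0855% = -3.33%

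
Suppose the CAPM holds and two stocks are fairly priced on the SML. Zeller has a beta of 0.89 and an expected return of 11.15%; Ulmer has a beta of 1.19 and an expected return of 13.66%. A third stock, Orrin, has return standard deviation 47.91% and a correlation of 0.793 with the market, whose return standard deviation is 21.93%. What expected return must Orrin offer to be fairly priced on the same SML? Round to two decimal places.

MRP = (13.66% − 11.15%) / (1.19 − 0.89) = 8.3667%
R_f = 11.15% − 0.89 × 8.3667% = 3.7036%
β_Orrin = ρ·σ_i/σ_m = 0.793 × 47.91 / 21.93 = 1.7325
E(R_Orrin) = R_f + β × MRP = 3.7036% + 1.7325 × 8.3667% = 18.20%

18.20%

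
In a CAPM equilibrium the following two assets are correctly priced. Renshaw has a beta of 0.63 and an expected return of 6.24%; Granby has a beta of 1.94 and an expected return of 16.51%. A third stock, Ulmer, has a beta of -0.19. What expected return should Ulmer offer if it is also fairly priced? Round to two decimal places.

-0.19%

MRP (SML slope) = (16.51% − 6.24%) / (1.94 − 0.63) = 10.27% / 1.31 = 7.8397%
R_f (intercept) = 6.24% − 0.63 × 7.8397% = 1.3010%
E(R_Ulmer) = R_f + β × MRP = 1.3010% + -0.19 × 7.8397% = -0.19%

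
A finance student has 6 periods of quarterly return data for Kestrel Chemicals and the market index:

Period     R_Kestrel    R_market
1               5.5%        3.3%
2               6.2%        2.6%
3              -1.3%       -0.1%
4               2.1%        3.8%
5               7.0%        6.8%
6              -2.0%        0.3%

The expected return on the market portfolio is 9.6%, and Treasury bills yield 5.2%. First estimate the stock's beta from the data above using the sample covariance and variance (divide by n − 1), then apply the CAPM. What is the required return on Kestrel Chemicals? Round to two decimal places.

10.80%

Mean R_i = (5.5 + 6.2 − 1.3 + 2.1 + 7.0 − 2.0) / 6 = 2.9167%
Mean R_m = (3.3 + 2.6 − 0.1 + 3.8 + 6.8 + 0.3) / 6 = 2.7833%
Σ(R_i − R̄_i)(R_m − R̄_m) = 40.6717  ⇒  Cov = 40.6717 / 5 = 8.1343
Σ(R_m − R̄_m)² = 31.9483  ⇒  Var(R_m) = 31.9483 / 5 = 6.3897
β = Cov / Var(R_m) = 8.1343 / 6.3897 = 1.2730
MRP = 9.6% − 5.2% = 4.40%
E(R) = R_f + β × MRP = 5.2% + 1.2730 × 4.4% = 10.80%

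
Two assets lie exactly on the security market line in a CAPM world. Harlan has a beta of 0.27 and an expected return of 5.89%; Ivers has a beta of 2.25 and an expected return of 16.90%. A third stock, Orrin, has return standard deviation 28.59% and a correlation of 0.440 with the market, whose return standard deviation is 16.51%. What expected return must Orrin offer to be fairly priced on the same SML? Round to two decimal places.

8.63%

MRP = (16.90% − 5.89%) / (2.25 − 0.27) = 5.5606%
R_f = 5.89% − 0.27 × 5.5606% = 4.3886%
β_Orrin = ρ·σ_i/σ_m = 0.440 × 28.59 / 16.51 = 0.7619
E(R_Orrin) = R_f + β × MRP = 4.3886% + 0.7619 × 5.5606% = 8.63%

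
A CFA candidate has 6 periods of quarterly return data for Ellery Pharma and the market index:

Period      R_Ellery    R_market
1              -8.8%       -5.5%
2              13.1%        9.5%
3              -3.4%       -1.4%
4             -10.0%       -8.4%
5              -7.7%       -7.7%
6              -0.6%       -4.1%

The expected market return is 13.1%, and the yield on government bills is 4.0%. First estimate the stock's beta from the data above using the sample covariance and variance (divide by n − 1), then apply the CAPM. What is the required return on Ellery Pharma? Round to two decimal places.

15.39%

Mean R_i = (-8.8 + 13.1 − 3.4 − 10.0 − 7.7 − 0.6) / 6 = -2.9000%
Mean R_m = (-5.5 + 9.5 − 1.4 − 8.4 − 7.7 − 4.1) / 6 = -2.9333%
Σ(R_i − R̄_i)(R_m − R̄_m) = 272.3200  ⇒  Cov = 272.3200 / 5 = 54.4640
Σ(R_m − R̄_m)² = 217.4933  ⇒  Var(R_m) = 217.4933 / 5 = 43.4987
β = Cov / Var(R_m) = 54.4640 / 43.4987 = 1.2521
MRP = 13.1% − 4.0% = 9.10%
E(R) = R_f + β × MRP = 4.0% + 1.2521 × 9.1% = 15.39%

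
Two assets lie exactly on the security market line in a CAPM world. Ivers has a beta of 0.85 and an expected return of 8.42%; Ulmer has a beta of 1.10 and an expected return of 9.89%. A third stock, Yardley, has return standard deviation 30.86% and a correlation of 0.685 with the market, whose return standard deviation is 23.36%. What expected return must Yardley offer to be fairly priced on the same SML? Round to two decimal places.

8.74%

MRP = (9.89% − 8.42%) / (1.10 − 0.85) = 5.8800%
R_f = 8.42% − 0.85 × 5.8800% = 3.4220%
β_Yardley = ρ·σ_i/σ_m = 0.685 × 30.86 / 23.36 = 0.9049
E(R_Yardley) = R_f + β × MRP = 3.4220% + 0.9049 × 5.8800% = 8.74%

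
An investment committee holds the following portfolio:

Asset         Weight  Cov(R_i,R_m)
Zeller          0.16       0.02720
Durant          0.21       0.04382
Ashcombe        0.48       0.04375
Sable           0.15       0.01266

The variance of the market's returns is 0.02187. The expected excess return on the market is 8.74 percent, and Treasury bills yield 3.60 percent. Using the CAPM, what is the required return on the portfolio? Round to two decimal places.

18.17%

β_Zeller = 0.02720 / 0.02187 = 1.2437
β_Durant = 0.04382 / 0.02187 = 2.0037
β_Ashcombe = 0.04375 / 0.02187 = 2.0005
β_Sable = 0.01266 / 0.02187 = 0.5789
β_P = Σ w_i β_i = 0.16×1.2437 + 0.21×2.0037 + 0.48×2.0005 + 0.15×0.5789 = 1.6668
E(R_P) = R_f + β_P × MRP = 3.60% + 1.6668 × 8.74% = 18.17%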